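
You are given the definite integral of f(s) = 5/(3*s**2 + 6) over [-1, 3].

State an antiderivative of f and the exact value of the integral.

Recover f(s) by differentiating a candidate F(s); any mismatch rules it out.
F(s) = 5*sqrt(2)*atan(sqrt(2)*s/2)/6 is an antiderivative of f.
Check: d/ds[5*sqrt(2)*atan(sqrt(2)*s/2)/6] = 5/(3*s**2 + 6) = f(s).
F(3) = 5*sqrt(2)*atan(3*sqrt(2)/2)/6; F(-1) = -5*sqrt(2)*atan(sqrt(2)/2)/6.
Integral = F(3) - F(-1) = 5*sqrt(2)*atan(sqrt(2)/2)/6 + 5*sqrt(2)*atan(3*sqrt(2)/2)/6.

Antiderivative: F(s) = 5*sqrt(2)*atan(sqrt(2)*s/2)/6; value = 5*sqrt(2)*atan(sqrt(2)/2)/6 + 5*sqrt(2)*atan(3*sqrt(2)/2)/6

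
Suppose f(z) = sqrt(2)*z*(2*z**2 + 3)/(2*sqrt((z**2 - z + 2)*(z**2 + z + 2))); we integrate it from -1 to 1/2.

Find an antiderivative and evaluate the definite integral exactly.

Antiderivative: F(z) = sqrt(z**4/2 + 3*z**2/2 + 2); value = -2 + sqrt(154)/8

The substitution u = z**4/2 + 3*z**2/2 + 2 works: f is exactly (dF/du)*(du/dz) for that inner function.
F(z) = sqrt(z**4/2 + 3*z**2/2 + 2) is an antiderivative of f.
Check: d/dz[sqrt(z**4/2 + 3*z**2/2 + 2)] = (2*sqrt(2)*z**3 + 3*sqrt(2)*z)/(2*sqrt(z**4 + 3*z**2 + 4)), which equals f(z).
F(1/2) = sqrt(154)/8; F(-1) = 2.
Integral = F(1/2) - F(-1) = -2 + sqrt(154)/8.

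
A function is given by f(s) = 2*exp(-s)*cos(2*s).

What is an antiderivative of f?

An antiderivative is F(s) = (4*sin(2*s) - 2*cos(2*s))*exp(-s)/5.

Since d/ds undoes antidifferentiation here, F'(s) = f(s) is required of F(s).
Check: d/ds[(4*sin(2*s) - 2*cos(2*s))*exp(-s)/5] = 2*exp(-s)*cos(2*s) = f(s).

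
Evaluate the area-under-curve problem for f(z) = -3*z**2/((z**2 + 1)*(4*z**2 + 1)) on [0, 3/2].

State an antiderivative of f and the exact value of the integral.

Antiderivative: F(z) = (-2*atan(z) + atan(2*z))/2; value = -atan(3/2) + atan(3)/2

Whatever form F(z) takes, F'(z) = f(z) is non-negotiable.
F(z) = (-2*atan(z) + atan(2*z))/2 is an antiderivative of f.
Check: d/dz[(-2*atan(z) + atan(2*z))/2] = -3*z**2/(4*z**4 + 5*z**2 + 1), which equals f(z).
F(3/2) = -atan(3/2) + atan(3)/2; F(0) = 0.
Integral = F(3/2) - F(0) = -atan(3/2) + atan(3)/2.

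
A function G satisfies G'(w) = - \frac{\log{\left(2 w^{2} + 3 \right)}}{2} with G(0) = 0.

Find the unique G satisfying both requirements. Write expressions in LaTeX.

G(w) = - \frac{w \log{\left(2 w^{2} + 3 \right)}}{2} + w - \frac{\sqrt{6} \operatorname{atan}{\left(\frac{\sqrt{6} w}{3} \right)}}{2}

A candidate passes only if d/dw[G] lands on the given G'(w) exactly.
A general antiderivative is - \frac{w \log{\left(2 w^{2} + 3 \right)}}{2} + w - \frac{\sqrt{6} \operatorname{atan}{\left(\frac{\sqrt{6} w}{3} \right)}}{2} + C.
The condition gives C = 0 - (0) = 0.
So G(w) = - \frac{w \log{\left(2 w^{2} + 3 \right)}}{2} + w - \frac{\sqrt{6} \operatorname{atan}{\left(\frac{\sqrt{6} w}{3} \right)}}{2}.
Check: d/dw[- \frac{w \log{\left(2 w^{2} + 3 \right)}}{2} + w - \frac{\sqrt{6} \operatorname{atan}{\left(\frac{\sqrt{6} w}{3} \right)}}{2}] = - \frac{\log{\left(2 w^{2} + 3 \right)}}{2} = G'(w).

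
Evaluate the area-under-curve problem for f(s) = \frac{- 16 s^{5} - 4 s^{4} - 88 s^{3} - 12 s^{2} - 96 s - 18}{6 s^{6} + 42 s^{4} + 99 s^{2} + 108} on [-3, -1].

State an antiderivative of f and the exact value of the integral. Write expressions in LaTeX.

Antiderivative: F(s) = - \frac{2 \log{\left(\frac{2 s^{4}}{3} + 2 s^{2} + 3 \right)}}{3} - \frac{\operatorname{atan}{\left(\frac{s}{2} \right)}}{3}; value = - \frac{2 \log{\left(\frac{17}{3} \right)}}{3} - \frac{\operatorname{atan}{\left(\frac{3}{2} \right)}}{3} + \frac{\operatorname{atan}{\left(\frac{1}{2} \right)}}{3} + \frac{2 \log{\left(75 \right)}}{3}

Check any antiderivative F(s) by computing F'(s) and comparing it with f(s).
F(s) = - \frac{2 \log{\left(\frac{2 s^{4}}{3} + 2 s^{2} + 3 \right)}}{3} - \frac{\operatorname{atan}{\left(\frac{s}{2} \right)}}{3} is an antiderivative of f.
Check: d/ds[- \frac{2 \log{\left(\frac{2 s^{4}}{3} + 2 s^{2} + 3 \right)}}{3} - \frac{\operatorname{atan}{\left(\frac{s}{2} \right)}}{3}] = \frac{- 16 s^{5} - 4 s^{4} - 88 s^{3} - 12 s^{2} - 96 s - 18}{6 s^{6} + 42 s^{4} + 99 s^{2} + 108} = f(s).
F(-1) = - \frac{2 \log{\left(\frac{17}{3} \right)}}{3} + \frac{\operatorname{atan}{\left(\frac{1}{2} \right)}}{3}; F(-3) = - \frac{2 \log{\left(75 \right)}}{3} + \frac{\operatorname{atan}{\left(\frac{3}{2} \right)}}{3}.
Integral = F(-1) - F(-3) = - \frac{2 \log{\left(\frac{17}{3} \right)}}{3} - \frac{\operatorname{atan}{\left(\frac{3}{2} \right)}}{3} + \frac{\operatorname{atan}{\left(\frac{1}{2} \right)}}{3} + \frac{2 \log{\left(75 \right)}}{3}.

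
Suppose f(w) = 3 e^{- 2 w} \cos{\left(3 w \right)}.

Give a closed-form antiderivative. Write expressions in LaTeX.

An antiderivative is F(w) = \frac{9 e^{- 2 w} \sin{\left(3 w \right)}}{13} - \frac{6 e^{- 2 w} \cos{\left(3 w \right)}}{13}.

Any candidate F(w) must reproduce f(w) exactly when differentiated.
Check: d/dw[\frac{9 e^{- 2 w} \sin{\left(3 w \right)}}{13} - \frac{6 e^{- 2 w} \cos{\left(3 w \right)}}{13}] = 3 e^{- 2 w} \cos{\left(3 w \right)} = f(w).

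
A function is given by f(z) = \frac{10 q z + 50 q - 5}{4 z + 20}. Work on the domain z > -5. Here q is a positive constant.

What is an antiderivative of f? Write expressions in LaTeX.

A first test for any F(z): its z-derivative must equal f(z) identically.
Check: d/dz[\frac{5 q z}{2} - \frac{5 \log{\left(z + 5 \right)}}{4}] = \frac{10 q z + 50 q - 5}{4 z + 20} = f(z).

An antiderivative is F(z) = \frac{5 q z}{2} - \frac{5 \log{\left(z + 5 \right)}}{4}.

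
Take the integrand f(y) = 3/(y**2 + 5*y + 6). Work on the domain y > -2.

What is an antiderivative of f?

An antiderivative is F(y) = 3*(log(y + 2) - log(y + 3)).

Factor the denominator ((y + 2)*(y + 3)) and decompose: f = -3/(y + 3) + 3/(y + 2); each piece integrates to a log, atan, or power term.
Check: d/dy[3*(log(y + 2) - log(y + 3))] = 3/(y**2 + 5*y + 6) = f(y).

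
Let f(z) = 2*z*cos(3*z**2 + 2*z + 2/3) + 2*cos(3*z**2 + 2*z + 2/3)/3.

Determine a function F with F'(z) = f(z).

An antiderivative is F(z) = sin(3*z**2 + 2*z + 2/3)/3.

The substitution u = 3*z**2 + 2*z + 2/3 works: f is exactly (dF/du)*(du/dz) for that inner function.
Check: d/dz[sin(3*z**2 + 2*z + 2/3)/3] = 2*z*cos(3*z**2 + 2*z + 2/3) + 2*cos(3*z**2 + 2*z + 2/3)/3 = f(z).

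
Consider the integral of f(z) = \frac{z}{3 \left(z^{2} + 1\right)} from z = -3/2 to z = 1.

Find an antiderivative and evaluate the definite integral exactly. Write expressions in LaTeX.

Antiderivative: F(z) = \frac{\log{\left(z^{2} + 1 \right)}}{6}; value = - \frac{\log{\left(\frac{13}{4} \right)}}{6} + \frac{\log{\left(2 \right)}}{6}

f matches the chain-rule pattern g'(h)*h' with inner function h(z) = z^{2} + 1; substituting u = h(z) collapses the integral.
F(z) = \frac{\log{\left(z^{2} + 1 \right)}}{6} is an antiderivative of f.
Check: d/dz[\frac{\log{\left(z^{2} + 1 \right)}}{6}] = \frac{z}{3 z^{2} + 3}, which equals f(z).
F(1) = \frac{\log{\left(2 \right)}}{6}; F(-3/2) = \frac{\log{\left(\frac{13}{4} \right)}}{6}.
Integral = F(1) - F(-3/2) = - \frac{\log{\left(\frac{13}{4} \right)}}{6} + \frac{\log{\left(2 \right)}}{6}.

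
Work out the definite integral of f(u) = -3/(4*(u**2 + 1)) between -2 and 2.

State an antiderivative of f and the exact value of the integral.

Antiderivative: F(u) = -3*atan(u)/4; value = -3*atan(2)/2

Differentiate the proposed F(u) back; it has to land on f(u) exactly.
F(u) = -3*atan(u)/4 is an antiderivative of f.
Check: d/du[-3*atan(u)/4] = -3/(4*u**2 + 4), which equals f(u).
F(2) = -3*atan(2)/4; F(-2) = 3*atan(2)/4.
Integral = F(2) - F(-2) = -3*atan(2)/2.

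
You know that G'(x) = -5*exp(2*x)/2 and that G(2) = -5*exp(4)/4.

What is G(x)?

G(x) = -5*exp(2*x)/4

Whatever form G(x) takes, its d/dx must return the stated G'(x).
A general antiderivative is -5*exp(2*x)/4 + C.
The condition gives C = -5*exp(4)/4 - (-5*exp(4)/4) = 0.
So G(x) = -5*exp(2*x)/4.
Check: d/dx[-5*exp(2*x)/4] = -5*exp(2*x)/2 = G'(x).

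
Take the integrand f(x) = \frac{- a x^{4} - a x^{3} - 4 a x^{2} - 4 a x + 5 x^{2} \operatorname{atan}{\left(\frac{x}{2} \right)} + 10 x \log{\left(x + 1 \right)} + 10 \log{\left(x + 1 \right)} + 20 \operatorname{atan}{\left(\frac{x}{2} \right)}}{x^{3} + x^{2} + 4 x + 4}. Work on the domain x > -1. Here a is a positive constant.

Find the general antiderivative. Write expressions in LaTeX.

A candidate is checked by its d/dx: the result must match f(x).
Check: d/dx[- \frac{a x^{2} - 10 \log{\left(x + 1 \right)} \operatorname{atan}{\left(\frac{x}{2} \right)}}{2}] = \frac{- a x^{4} - a x^{3} - 4 a x^{2} - 4 a x + 5 x^{2} \operatorname{atan}{\left(\frac{x}{2} \right)} + 10 x \log{\left(x + 1 \right)} + 10 \log{\left(x + 1 \right)} + 20 \operatorname{atan}{\left(\frac{x}{2} \right)}}{x^{3} + x^{2} + 4 x + 4} = f(x).

F(x) = - \frac{a x^{2} - 10 \log{\left(x + 1 \right)} \operatorname{atan}{\left(\frac{x}{2} \right)}}{2} + C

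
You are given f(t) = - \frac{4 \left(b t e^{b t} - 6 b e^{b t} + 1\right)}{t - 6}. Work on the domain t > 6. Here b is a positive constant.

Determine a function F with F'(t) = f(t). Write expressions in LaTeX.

An antiderivative is F(t) = - 4 e^{b t} - 4 \log{\left(t - 6 \right)}.

A first test for any F(t): its t-derivative must equal f(t) identically.
Check: d/dt[- 4 e^{b t} - 4 \log{\left(t - 6 \right)}] = \frac{- 4 b t e^{b t} + 24 b e^{b t} - 4}{t - 6}, which equals f(t).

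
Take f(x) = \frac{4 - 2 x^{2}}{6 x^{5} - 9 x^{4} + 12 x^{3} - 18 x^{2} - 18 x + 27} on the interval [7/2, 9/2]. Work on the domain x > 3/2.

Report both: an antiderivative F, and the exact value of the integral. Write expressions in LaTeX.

Antiderivative: F(x) = \frac{- 16 \log{\left(x - \frac{3}{2} \right)} - 105 \log{\left(x - 1 \right)} + 21 \log{\left(x + 1 \right)} + 50 \log{\left(x^{2} + 3 \right)} + 50 \sqrt{3} \operatorname{atan}{\left(\frac{\sqrt{3} x}{3} \right)}}{1260}; value = - \frac{5 \log{\left(\frac{61}{4} \right)}}{126} - \frac{\log{\left(\frac{7}{2} \right)}}{12} - \frac{5 \sqrt{3} \operatorname{atan}{\left(\frac{7 \sqrt{3}}{6} \right)}}{126} - \frac{\log{\left(\frac{9}{2} \right)}}{60} - \frac{4 \log{\left(3 \right)}}{315} + \frac{4 \log{\left(2 \right)}}{315} + \frac{\log{\left(\frac{11}{2} \right)}}{60} + \frac{\log{\left(\frac{5}{2} \right)}}{12} + \frac{5 \sqrt{3} \operatorname{atan}{\left(\frac{3 \sqrt{3}}{2} \right)}}{126} + \frac{5 \log{\left(\frac{93}{4} \right)}}{126}

The denominator factors as 3 \left(x - 1\right) \left(x + 1\right) \left(2 x - 3\right) \left(x^{2} + 3\right); partial fractions split f into directly integrable pieces: \frac{5 \left(2 x + 3\right)}{126 \left(x^{2} + 3\right)} - \frac{8}{315 \left(2 x - 3\right)} + \frac{1}{60 \left(x + 1\right)} - \frac{1}{12 \left(x - 1\right)}.
F(x) = \frac{- 16 \log{\left(x - \frac{3}{2} \right)} - 105 \log{\left(x - 1 \right)} + 21 \log{\left(x + 1 \right)} + 50 \log{\left(x^{2} + 3 \right)} + 50 \sqrt{3} \operatorname{atan}{\left(\frac{\sqrt{3} x}{3} \right)}}{1260} is an antiderivative of f.
Check: d/dx[\frac{- 16 \log{\left(x - \frac{3}{2} \right)} - 105 \log{\left(x - 1 \right)} + 21 \log{\left(x + 1 \right)} + 50 \log{\left(x^{2} + 3 \right)} + 50 \sqrt{3} \operatorname{atan}{\left(\frac{\sqrt{3} x}{3} \right)}}{1260}] = \frac{4 - 2 x^{2}}{6 x^{5} - 9 x^{4} + 12 x^{3} - 18 x^{2} - 18 x + 27} = f(x).
F(9/2) = - \frac{\log{\left(\frac{7}{2} \right)}}{12} - \frac{4 \log{\left(3 \right)}}{315} + \frac{\log{\left(\frac{11}{2} \right)}}{60} + \frac{5 \sqrt{3} \operatorname{atan}{\left(\frac{3 \sqrt{3}}{2} \right)}}{126} + \frac{5 \log{\left(\frac{93}{4} \right)}}{126}; F(7/2) = - \frac{\log{\left(\frac{5}{2} \right)}}{12} - \frac{4 \log{\left(2 \right)}}{315} + \frac{\log{\left(\frac{9}{2} \right)}}{60} + \frac{5 \sqrt{3} \operatorname{atan}{\left(\frac{7 \sqrt{3}}{6} \right)}}{126} + \frac{5 \log{\left(\frac{61}{4} \right)}}{126}.
Integral = F(9/2) - F(7/2) = - \frac{5 \log{\left(\frac{61}{4} \right)}}{126} - \frac{\log{\left(\frac{7}{2} \right)}}{12} - \frac{5 \sqrt{3} \operatorname{atan}{\left(\frac{7 \sqrt{3}}{6} \right)}}{126} - \frac{\log{\left(\frac{9}{2} \right)}}{60} - \frac{4 \log{\left(3 \right)}}{315} + \frac{4 \log{\left(2 \right)}}{315} + \frac{\log{\left(\frac{11}{2} \right)}}{60} + \frac{\log{\left(\frac{5}{2} \right)}}{12} + \frac{5 \sqrt{3} \operatorname{atan}{\left(\frac{3 \sqrt{3}}{2} \right)}}{126} + \frac{5 \log{\left(\frac{93}{4} \right)}}{126}.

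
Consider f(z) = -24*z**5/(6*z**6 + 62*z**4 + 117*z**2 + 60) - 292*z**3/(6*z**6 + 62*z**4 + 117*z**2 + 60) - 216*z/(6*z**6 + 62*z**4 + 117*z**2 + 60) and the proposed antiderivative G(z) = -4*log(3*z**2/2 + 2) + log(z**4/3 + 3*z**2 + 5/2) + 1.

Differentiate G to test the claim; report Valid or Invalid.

d/dz[G] = (-24*z**5 - 292*z**3 - 216*z)/(6*z**6 + 62*z**4 + 117*z**2 + 60)
This equals f(z) exactly, so the claim holds.

Valid - differentiating G returns exactly f.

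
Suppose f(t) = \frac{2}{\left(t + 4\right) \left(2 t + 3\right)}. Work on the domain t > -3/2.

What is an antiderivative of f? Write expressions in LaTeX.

The denominator factors as \left(t + 4\right) \left(2 t + 3\right); partial fractions split f into directly integrable pieces: \frac{4}{5 \left(2 t + 3\right)} - \frac{2}{5 \left(t + 4\right)}.
Check: d/dt[\frac{2 \left(\log{\left(t + \frac{3}{2} \right)} - \log{\left(t + 4 \right)}\right)}{5}] = \frac{2}{2 t^{2} + 11 t + 12}, which equals f(t).

An antiderivative is F(t) = \frac{2 \left(\log{\left(t + \frac{3}{2} \right)} - \log{\left(t + 4 \right)}\right)}{5}.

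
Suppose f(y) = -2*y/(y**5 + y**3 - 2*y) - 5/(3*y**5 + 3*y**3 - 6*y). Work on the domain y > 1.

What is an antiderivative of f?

The denominator factors as 3*y*(y - 1)*(y + 1)*(y**2 + 2); partial fractions split f into directly integrable pieces: -(5*y - 12)/(18*(y**2 + 2)) + 1/(18*(y + 1)) - 11/(18*(y - 1)) + 5/(6*y).
Check: d/dy[(30*log(y) - 22*log(y - 1) + 2*log(y + 1) - 5*log(y**2 + 2) + 12*sqrt(2)*atan(sqrt(2)*y/2))/36] = (-6*y - 5)/(3*y**5 + 3*y**3 - 6*y), which equals f(y).

An antiderivative is F(y) = (30*log(y) - 22*log(y - 1) + 2*log(y + 1) - 5*log(y**2 + 2) + 12*sqrt(2)*atan(sqrt(2)*y/2))/36.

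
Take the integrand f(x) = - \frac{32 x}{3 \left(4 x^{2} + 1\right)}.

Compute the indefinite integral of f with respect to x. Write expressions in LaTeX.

The substitution u = 4 x^{2} + 1 works: f is exactly (dF/du)*(du/dx) for that inner function.
Check: d/dx[- \frac{4 \log{\left(4 x^{2} + 1 \right)}}{3}] = - \frac{32 x}{12 x^{2} + 3}, which equals f(x).

F(x) = - \frac{4 \log{\left(4 x^{2} + 1 \right)}}{3} + C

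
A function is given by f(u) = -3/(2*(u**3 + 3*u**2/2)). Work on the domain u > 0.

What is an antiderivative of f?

An antiderivative is F(u) = (2*u*log(u) - 2*u*log(u + 3/2) + 3)/(3*u).

Factor the denominator (u**2*(2*u + 3)) and decompose: f = -4/(3*(2*u + 3)) + 2/(3*u) - 1/u**2; each piece integrates to a log, atan, or power term.
Check: d/du[(2*u*log(u) - 2*u*log(u + 3/2) + 3)/(3*u)] = -3/(2*u**3 + 3*u**2), which equals f(u).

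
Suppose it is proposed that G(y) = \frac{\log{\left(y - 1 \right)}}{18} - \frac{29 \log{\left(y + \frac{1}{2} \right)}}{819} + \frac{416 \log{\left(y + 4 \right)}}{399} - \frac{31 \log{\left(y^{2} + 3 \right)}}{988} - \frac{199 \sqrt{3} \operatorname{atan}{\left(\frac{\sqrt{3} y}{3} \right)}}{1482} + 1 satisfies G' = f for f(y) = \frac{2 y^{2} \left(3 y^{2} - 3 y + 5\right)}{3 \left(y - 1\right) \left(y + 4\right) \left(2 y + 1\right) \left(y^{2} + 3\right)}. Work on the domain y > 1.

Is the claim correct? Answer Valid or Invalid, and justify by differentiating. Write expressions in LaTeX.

d/dy[G] = \frac{6 y^{4} - 6 y^{3} + 10 y^{2}}{6 y^{5} + 21 y^{4} + 3 y^{3} + 51 y^{2} - 45 y - 36}
This equals f(y) exactly, so the claim holds.

Valid - differentiating G returns exactly f.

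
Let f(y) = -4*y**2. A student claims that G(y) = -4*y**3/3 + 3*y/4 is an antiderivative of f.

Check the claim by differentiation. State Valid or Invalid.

d/dy[G] = 3/4 - 4*y**2
d/dy[G] - f(y) = 3/4 != 0.

Invalid: d/dy[G] - f = 3/4, which is not 0.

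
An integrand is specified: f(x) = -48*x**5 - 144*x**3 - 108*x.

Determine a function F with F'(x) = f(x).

An antiderivative is F(x) = (-2*x**2 - 3)**3.

f matches the chain-rule pattern g'(h)*h' with inner function h(x) = -2*x**2 - 3; substituting u = h(x) collapses the integral.
Check: d/dx[(-2*x**2 - 3)**3] = -48*x**5 - 144*x**3 - 108*x = f(x).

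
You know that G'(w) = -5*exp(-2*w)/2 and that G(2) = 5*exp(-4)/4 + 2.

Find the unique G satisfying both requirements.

Check a candidate G(w) by differentiating: d/dw[G] must match the given G'(w).
A general antiderivative is 5*exp(-2*w)/4 + C.
The condition gives C = 5*exp(-4)/4 + 2 - (5*exp(-4)/4) = 2.
So G(w) = (8*exp(2*w) + 5)*exp(-2*w)/4.
Check: d/dw[(8*exp(2*w) + 5)*exp(-2*w)/4] = -5*exp(-2*w)/2 = G'(w).

G(w) = (8*exp(2*w) + 5)*exp(-2*w)/4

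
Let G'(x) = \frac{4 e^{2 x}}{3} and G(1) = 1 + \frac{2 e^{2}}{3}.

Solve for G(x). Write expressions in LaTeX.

A first test for any G(x): its x-derivative must equal the given G'(x).
A general antiderivative is \frac{2 e^{2 x}}{3} + C.
The condition gives C = 1 + \frac{2 e^{2}}{3} - (\frac{2 e^{2}}{3}) = 1.
So G(x) = \frac{2 e^{2 x} + 3}{3}.
Check: d/dx[\frac{2 e^{2 x} + 3}{3}] = \frac{4 e^{2 x}}{3} = G'(x).

G(x) = \frac{2 e^{2 x} + 3}{3}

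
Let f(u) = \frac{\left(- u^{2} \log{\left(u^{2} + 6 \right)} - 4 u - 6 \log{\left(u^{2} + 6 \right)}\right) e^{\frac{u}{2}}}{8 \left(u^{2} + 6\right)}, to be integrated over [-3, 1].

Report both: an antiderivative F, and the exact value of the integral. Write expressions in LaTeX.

f has the shape v'r + vr' for v = - \frac{e^{\frac{u}{2}}}{4} and r = \log{\left(u^{2} + 6 \right)} — it is the derivative of the product v*r.
F(u) = - \frac{e^{\frac{u}{2}} \log{\left(u^{2} + 6 \right)}}{4} is an antiderivative of f.
Check: d/du[- \frac{e^{\frac{u}{2}} \log{\left(u^{2} + 6 \right)}}{4}] = \frac{- u^{2} e^{\frac{u}{2}} \log{\left(u^{2} + 6 \right)} - 4 u e^{\frac{u}{2}} - 6 e^{\frac{u}{2}} \log{\left(u^{2} + 6 \right)}}{8 u^{2} + 48}, which equals f(u).
F(1) = - \frac{e^{\frac{1}{2}} \log{\left(7 \right)}}{4}; F(-3) = - \frac{\log{\left(15 \right)}}{4 e^{\frac{3}{2}}}.
Integral = F(1) - F(-3) = - \frac{e^{\frac{1}{2}} \log{\left(7 \right)}}{4} + \frac{\log{\left(15 \right)}}{4 e^{\frac{3}{2}}}.

Antiderivative: F(u) = - \frac{e^{\frac{u}{2}} \log{\left(u^{2} + 6 \right)}}{4}; value = - \frac{e^{\frac{1}{2}} \log{\left(7 \right)}}{4} + \frac{\log{\left(15 \right)}}{4 e^{\frac{3}{2}}}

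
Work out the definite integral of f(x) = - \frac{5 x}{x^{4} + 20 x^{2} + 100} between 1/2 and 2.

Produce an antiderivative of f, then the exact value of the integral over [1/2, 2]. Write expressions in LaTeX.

f matches the chain-rule pattern g'(h)*h' with inner function h(x) = \frac{x^{2}}{2} + 5; substituting u = h(x) collapses the integral.
F(x) = \frac{5}{4 \left(\frac{x^{2}}{2} + 5\right)} is an antiderivative of f.
Check: d/dx[\frac{5}{4 \left(\frac{x^{2}}{2} + 5\right)}] = - \frac{5 x}{x^{4} + 20 x^{2} + 100} = f(x).
F(2) = \frac{5}{28}; F(1/2) = \frac{10}{41}.
Integral = F(2) - F(1/2) = - \frac{75}{1148}.

Antiderivative: F(x) = \frac{5}{4 \left(\frac{x^{2}}{2} + 5\right)}; value = - \frac{75}{1148}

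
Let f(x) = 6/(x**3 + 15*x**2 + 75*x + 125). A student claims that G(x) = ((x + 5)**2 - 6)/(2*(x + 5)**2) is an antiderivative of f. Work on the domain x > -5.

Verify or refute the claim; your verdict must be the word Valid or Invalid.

d/dx[G] = 6/(x**3 + 15*x**2 + 75*x + 125)
This equals f(x) exactly, so the claim holds.

Valid. The derivative of G reproduces f.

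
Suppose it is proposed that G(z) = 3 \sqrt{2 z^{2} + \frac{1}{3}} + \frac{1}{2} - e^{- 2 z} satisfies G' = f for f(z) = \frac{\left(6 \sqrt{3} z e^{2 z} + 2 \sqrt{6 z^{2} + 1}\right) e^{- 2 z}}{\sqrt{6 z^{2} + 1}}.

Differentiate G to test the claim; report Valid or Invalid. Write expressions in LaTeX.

Valid. The derivative of G reproduces f.

d/dz[G] = \frac{\left(6 \sqrt{3} z e^{2 z} + 2 \sqrt{6 z^{2} + 1}\right) e^{- 2 z}}{\sqrt{6 z^{2} + 1}}
This equals f(z) exactly, so the claim holds.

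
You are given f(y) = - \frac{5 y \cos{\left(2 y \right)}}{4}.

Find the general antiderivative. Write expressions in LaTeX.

Differentiate the proposed F(y) back; it has to land on f(y) exactly.
Check: d/dy[\frac{5 \left(- 2 y \sin{\left(2 y \right)} - \cos{\left(2 y \right)}\right)}{16}] = - \frac{5 y \cos{\left(2 y \right)}}{4} = f(y).

F(y) = \frac{5 \left(- 2 y \sin{\left(2 y \right)} - \cos{\left(2 y \right)}\right)}{16} + C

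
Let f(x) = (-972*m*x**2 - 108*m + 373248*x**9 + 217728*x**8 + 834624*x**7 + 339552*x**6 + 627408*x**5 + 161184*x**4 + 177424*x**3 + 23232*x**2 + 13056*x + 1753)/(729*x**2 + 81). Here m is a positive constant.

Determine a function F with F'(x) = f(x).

An antiderivative is F(x) = (-108*m*x + 5184*x**8 + 3456*x**7 + 14688*x**6 + 7008*x**5 + 14980*x**4 + 4672*x**3 + 6528*x**2 + 1024*x + 243*atan(3*x) + 1024)/81.

A candidate is checked by its d/dx: the result must match f(x).
Check: d/dx[(-108*m*x + 5184*x**8 + 3456*x**7 + 14688*x**6 + 7008*x**5 + 14980*x**4 + 4672*x**3 + 6528*x**2 + 1024*x + 243*atan(3*x) + 1024)/81] = (-972*m*x**2 - 108*m + 373248*x**9 + 217728*x**8 + 834624*x**7 + 339552*x**6 + 627408*x**5 + 161184*x**4 + 177424*x**3 + 23232*x**2 + 13056*x + 1753)/(729*x**2 + 81) = f(x).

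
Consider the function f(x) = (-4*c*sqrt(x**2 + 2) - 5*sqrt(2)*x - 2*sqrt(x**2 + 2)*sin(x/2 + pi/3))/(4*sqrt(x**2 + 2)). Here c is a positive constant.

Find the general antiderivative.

For F(x) to be correct the identity F'(x) - f(x) = 0 must hold.
Check: d/dx[-c*x - 5*sqrt(x**2/2 + 1)/2 + cos(x/2 + pi/3)] = (-4*c*sqrt(x**2 + 2) - 5*sqrt(2)*x - 2*sqrt(x**2 + 2)*sin(x/2 + pi/3))/(4*sqrt(x**2 + 2)) = f(x).

F(x) = -c*x - 5*sqrt(x**2/2 + 1)/2 + cos(x/2 + pi/3) + C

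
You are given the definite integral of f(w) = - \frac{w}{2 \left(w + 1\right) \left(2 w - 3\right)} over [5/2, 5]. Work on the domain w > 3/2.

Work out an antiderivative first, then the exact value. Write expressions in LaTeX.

Factor the denominator (2 \left(w + 1\right) \left(2 w - 3\right)) and decompose: f = - \frac{3}{10 \left(2 w - 3\right)} - \frac{1}{10 \left(w + 1\right)}; each piece integrates to a log, atan, or power term.
F(w) = - \frac{3 \log{\left(w - \frac{3}{2} \right)}}{20} - \frac{\log{\left(w + 1 \right)}}{10} is an antiderivative of f.
Check: d/dw[- \frac{3 \log{\left(w - \frac{3}{2} \right)}}{20} - \frac{\log{\left(w + 1 \right)}}{10}] = - \frac{w}{4 w^{2} - 2 w - 6}, which equals f(w).
F(5) = - \frac{3 \log{\left(\frac{7}{2} \right)}}{20} - \frac{\log{\left(6 \right)}}{10}; F(5/2) = - \frac{\log{\left(\frac{7}{2} \right)}}{10}.
Integral = F(5) - F(5/2) = - \frac{\log{\left(6 \right)}}{10} - \frac{\log{\left(\frac{7}{2} \right)}}{20}.

Antiderivative: F(w) = - \frac{3 \log{\left(w - \frac{3}{2} \right)}}{20} - \frac{\log{\left(w + 1 \right)}}{10}; value = - \frac{\log{\left(6 \right)}}{10} - \frac{\log{\left(\frac{7}{2} \right)}}{20}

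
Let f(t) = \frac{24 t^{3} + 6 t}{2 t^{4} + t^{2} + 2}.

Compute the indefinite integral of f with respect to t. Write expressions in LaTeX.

F(t) = 3 \log{\left(t^{4} + \frac{t^{2}}{2} + 1 \right)} + C

The substitution u = t^{4} + \frac{t^{2}}{2} + 1 works: f is exactly (dF/du)*(du/dt) for that inner function.
Check: d/dt[3 \log{\left(t^{4} + \frac{t^{2}}{2} + 1 \right)}] = \frac{24 t^{3} + 6 t}{2 t^{4} + t^{2} + 2} = f(t).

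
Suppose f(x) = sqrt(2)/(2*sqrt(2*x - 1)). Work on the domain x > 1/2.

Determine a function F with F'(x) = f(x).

For F(x) to be correct the identity F'(x) - f(x) = 0 must hold.
Check: d/dx[sqrt(2)*sqrt(2*x - 1)/2] = sqrt(2)/(2*sqrt(2*x - 1)) = f(x).

An antiderivative is F(x) = sqrt(2)*sqrt(2*x - 1)/2.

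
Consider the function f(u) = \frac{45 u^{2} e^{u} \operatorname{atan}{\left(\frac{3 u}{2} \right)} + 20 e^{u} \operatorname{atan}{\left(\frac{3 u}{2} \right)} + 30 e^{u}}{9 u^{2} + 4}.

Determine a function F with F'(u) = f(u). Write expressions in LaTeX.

An antiderivative is F(u) = 5 e^{u} \operatorname{atan}{\left(\frac{3 u}{2} \right)}.

Recognize the product-rule pattern: f = v'r + vr' with v = 5 \operatorname{atan}{\left(\frac{3 u}{2} \right)}, r = e^{u}, so integration by parts undoes it.
Check: d/du[5 e^{u} \operatorname{atan}{\left(\frac{3 u}{2} \right)}] = \frac{45 u^{2} e^{u} \operatorname{atan}{\left(\frac{3 u}{2} \right)} + 20 e^{u} \operatorname{atan}{\left(\frac{3 u}{2} \right)} + 30 e^{u}}{9 u^{2} + 4} = f(u).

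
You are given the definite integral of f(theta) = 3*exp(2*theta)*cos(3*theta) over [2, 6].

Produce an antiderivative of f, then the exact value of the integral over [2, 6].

Antiderivative: F(theta) = 9*exp(2*theta)*sin(3*theta)/13 + 6*exp(2*theta)*cos(3*theta)/13; value = 9*exp(12)*sin(18)/13 - 6*exp(4)*cos(6)/13 - 9*exp(4)*sin(6)/13 + 6*exp(12)*cos(18)/13

Whatever form F(theta) takes, F'(theta) = f(theta) is non-negotiable.
F(theta) = 9*exp(2*theta)*sin(3*theta)/13 + 6*exp(2*theta)*cos(3*theta)/13 is an antiderivative of f.
Check: d/dtheta[9*exp(2*theta)*sin(3*theta)/13 + 6*exp(2*theta)*cos(3*theta)/13] = 3*exp(2*theta)*cos(3*theta) = f(theta).
F(6) = 9*exp(12)*sin(18)/13 + 6*exp(12)*cos(18)/13; F(2) = 9*exp(4)*sin(6)/13 + 6*exp(4)*cos(6)/13.
Integral = F(6) - F(2) = 9*exp(12)*sin(18)/13 - 6*exp(4)*cos(6)/13 - 9*exp(4)*sin(6)/13 + 6*exp(12)*cos(18)/13.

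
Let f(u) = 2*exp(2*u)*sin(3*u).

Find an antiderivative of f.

An antiderivative is F(u) = -2*(-2*sin(3*u) + 3*cos(3*u))*exp(2*u)/13.

Any candidate F(u) must reproduce f(u) exactly when differentiated.
Check: d/du[-2*(-2*sin(3*u) + 3*cos(3*u))*exp(2*u)/13] = 2*exp(2*u)*sin(3*u) = f(u).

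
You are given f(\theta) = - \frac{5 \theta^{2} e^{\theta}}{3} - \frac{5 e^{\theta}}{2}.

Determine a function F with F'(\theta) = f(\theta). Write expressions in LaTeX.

An antiderivative is F(\theta) = \frac{\left(- 10 \theta^{2} + 20 \theta - 35\right) e^{\theta}}{6}.

Recognize the product-rule pattern: f = u'v + uv' with u = - \frac{5 \theta^{2}}{3} + \frac{10 \theta}{3} - \frac{35}{6}, v = e^{\theta}, so integration by parts undoes it.
Check: d/d\theta[\frac{\left(- 10 \theta^{2} + 20 \theta - 35\right) e^{\theta}}{6}] = - \frac{5 \theta^{2} e^{\theta}}{3} - \frac{5 e^{\theta}}{2} = f(\theta).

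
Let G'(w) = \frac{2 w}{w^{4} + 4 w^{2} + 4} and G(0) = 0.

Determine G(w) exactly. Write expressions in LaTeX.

The substitution u = 3 w^{2} + 6 works: G'(w) is exactly (dG/du)*(du/dw) for that inner function.
A general antiderivative is - \frac{3}{3 w^{2} + 6} + C.
The condition gives C = 0 - (- \frac{1}{2}) = \frac{1}{2}.
So G(w) = \frac{1}{2} - \frac{3}{3 w^{2} + 6}.
Check: d/dw[\frac{1}{2} - \frac{3}{3 w^{2} + 6}] = \frac{2 w}{w^{4} + 4 w^{2} + 4} = G'(w).

G(w) = \frac{1}{2} - \frac{3}{3 w^{2} + 6}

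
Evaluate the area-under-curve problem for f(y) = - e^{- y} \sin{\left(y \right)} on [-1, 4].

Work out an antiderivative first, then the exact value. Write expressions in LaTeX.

Differentiate the proposed F(y) back; it has to land on f(y) exactly.
F(y) = \frac{\left(\sin{\left(y \right)} + \cos{\left(y \right)}\right) e^{- y}}{2} is an antiderivative of f.
Check: d/dy[\frac{\left(\sin{\left(y \right)} + \cos{\left(y \right)}\right) e^{- y}}{2}] = - e^{- y} \sin{\left(y \right)} = f(y).
F(4) = \frac{\sin{\left(4 \right)}}{2 e^{4}} + \frac{\cos{\left(4 \right)}}{2 e^{4}}; F(-1) = - \frac{e \sin{\left(1 \right)}}{2} + \frac{e \cos{\left(1 \right)}}{2}.
Integral = F(4) - F(-1) = - \frac{e \cos{\left(1 \right)}}{2} + \frac{\sin{\left(4 \right)}}{2 e^{4}} + \frac{\cos{\left(4 \right)}}{2 e^{4}} + \frac{e \sin{\left(1 \right)}}{2}.

Antiderivative: F(y) = \frac{\left(\sin{\left(y \right)} + \cos{\left(y \right)}\right) e^{- y}}{2}; value = - \frac{e \cos{\left(1 \right)}}{2} + \frac{\sin{\left(4 \right)}}{2 e^{4}} + \frac{\cos{\left(4 \right)}}{2 e^{4}} + \frac{e \sin{\left(1 \right)}}{2}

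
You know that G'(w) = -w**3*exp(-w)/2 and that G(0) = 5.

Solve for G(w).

G(w) = (w**3 + 3*w**2 + 6*w + 4*exp(w) + 6)*exp(-w)/2

Recognize the product-rule pattern: G'(w) = u'v + uv' with u = w**3/2 + 3*w**2/2 + 3*w + 3, v = exp(-w), so integration by parts undoes it.
A general antiderivative is (w**3 + 3*w**2 + 6*w + 6)*exp(-w)/2 + C.
The condition gives C = 5 - (3) = 2.
So G(w) = (w**3 + 3*w**2 + 6*w + 4*exp(w) + 6)*exp(-w)/2.
Check: d/dw[(w**3 + 3*w**2 + 6*w + 4*exp(w) + 6)*exp(-w)/2] = -w**3*exp(-w)/2 = G'(w).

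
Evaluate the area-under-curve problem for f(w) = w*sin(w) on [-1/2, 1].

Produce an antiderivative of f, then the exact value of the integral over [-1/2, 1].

Antiderivative: F(w) = -w*cos(w) + sin(w); value = -cos(1) - cos(1/2)/2 + sin(1/2) + sin(1)

Any candidate F(w) must reproduce f(w) exactly when differentiated.
F(w) = -w*cos(w) + sin(w) is an antiderivative of f.
Check: d/dw[-w*cos(w) + sin(w)] = w*sin(w) = f(w).
F(1) = -cos(1) + sin(1); F(-1/2) = -sin(1/2) + cos(1/2)/2.
Integral = F(1) - F(-1/2) = -cos(1) - cos(1/2)/2 + sin(1/2) + sin(1).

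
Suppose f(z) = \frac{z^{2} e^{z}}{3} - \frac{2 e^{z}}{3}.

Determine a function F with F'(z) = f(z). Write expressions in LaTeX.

f has the shape u'v + uv' for u = \frac{z^{2}}{3} - \frac{2 z}{3} and v = e^{z} — it is the derivative of the product u*v.
Check: d/dz[\frac{z \left(z - 2\right) e^{z}}{3}] = \frac{z^{2} e^{z}}{3} - \frac{2 e^{z}}{3} = f(z).

An antiderivative is F(z) = \frac{z \left(z - 2\right) e^{z}}{3}.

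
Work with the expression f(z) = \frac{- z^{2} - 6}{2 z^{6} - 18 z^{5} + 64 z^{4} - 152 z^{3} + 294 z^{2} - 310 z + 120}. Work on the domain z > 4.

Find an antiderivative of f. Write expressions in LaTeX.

Factor the denominator (2 \left(z - 4\right) \left(z - 3\right) \left(z - 1\right)^{2} \left(z^{2} + 5\right)) and decompose: f = \frac{z + 7}{1512 \left(z^{2} + 5\right)} - \frac{11}{144 \left(z - 1\right)} - \frac{7}{72 \left(z - 1\right)^{2}} + \frac{15}{112 \left(z - 3\right)} - \frac{11}{189 \left(z - 4\right)}; each piece integrates to a log, atan, or power term.
Check: d/dz[- \frac{11 \log{\left(z - 4 \right)}}{189} + \frac{15 \log{\left(z - 3 \right)}}{112} - \frac{11 \log{\left(z - 1 \right)}}{144} + \frac{\log{\left(z^{2} + 5 \right)}}{3024} + \frac{\sqrt{5} \operatorname{atan}{\left(\frac{\sqrt{5} z}{5} \right)}}{1080} + \frac{7}{72 z - 72}] = \frac{- z^{2} - 6}{2 z^{6} - 18 z^{5} + 64 z^{4} - 152 z^{3} + 294 z^{2} - 310 z + 120} = f(z).

An antiderivative is F(z) = - \frac{11 \log{\left(z - 4 \right)}}{189} + \frac{15 \log{\left(z - 3 \right)}}{112} - \frac{11 \log{\left(z - 1 \right)}}{144} + \frac{\log{\left(z^{2} + 5 \right)}}{3024} + \frac{\sqrt{5} \operatorname{atan}{\left(\frac{\sqrt{5} z}{5} \right)}}{1080} + \frac{7}{72 z - 72}.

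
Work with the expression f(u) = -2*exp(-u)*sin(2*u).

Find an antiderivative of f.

An antiderivative is F(u) = 2*(sin(2*u) + 2*cos(2*u))*exp(-u)/5.

An antiderivative F(u) passes only if d/du[F] lands on f(u) exactly.
Check: d/du[2*(sin(2*u) + 2*cos(2*u))*exp(-u)/5] = -2*exp(-u)*sin(2*u) = f(u).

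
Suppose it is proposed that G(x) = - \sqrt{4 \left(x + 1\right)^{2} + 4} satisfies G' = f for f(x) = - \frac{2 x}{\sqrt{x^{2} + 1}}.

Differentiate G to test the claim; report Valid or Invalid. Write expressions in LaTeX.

Invalid: d/dx[G] - f = \frac{- 2 x \sqrt{x^{2} + 1} + 2 x \sqrt{x^{2} + 2 x + 2} - 2 \sqrt{x^{2} + 1}}{\sqrt{x^{2} + 1} \sqrt{x^{2} + 2 x + 2}}, which is not 0.

d/dx[G] = \frac{- 2 x - 2}{\sqrt{x^{2} + 2 x + 2}}
d/dx[G] - f(x) = \frac{- 2 x \sqrt{x^{2} + 1} + 2 x \sqrt{x^{2} + 2 x + 2} - 2 \sqrt{x^{2} + 1}}{\sqrt{x^{2} + 1} \sqrt{x^{2} + 2 x + 2}} != 0.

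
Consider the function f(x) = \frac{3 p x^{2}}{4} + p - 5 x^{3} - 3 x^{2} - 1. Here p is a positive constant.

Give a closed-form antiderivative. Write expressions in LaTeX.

Integrate term by term and add the pieces.
Check: d/dx[\frac{p x^{3}}{4} + p x - \frac{5 x^{4}}{4} - x^{3} - x] = \frac{3 p x^{2}}{4} + p - 5 x^{3} - 3 x^{2} - 1 = f(x).

An antiderivative is F(x) = \frac{p x^{3}}{4} + p x - \frac{5 x^{4}}{4} - x^{3} - x.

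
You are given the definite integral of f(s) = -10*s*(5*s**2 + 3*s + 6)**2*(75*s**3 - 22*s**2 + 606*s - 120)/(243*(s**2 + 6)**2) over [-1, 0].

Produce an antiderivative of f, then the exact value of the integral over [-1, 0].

Antiderivative: F(s) = -10*(2 - 3*s)*(-5*s**2 - 3*s - 6)**3/(243*(s**2 + 6)); value = -20560/1701

Check any antiderivative F(s) by computing F'(s) and comparing it with f(s).
F(s) = -10*(2 - 3*s)*(-5*s**2 - 3*s - 6)**3/(243*(s**2 + 6)) is an antiderivative of f.
Check: d/ds[-10*(2 - 3*s)*(-5*s**2 - 3*s - 6)**3/(243*(s**2 + 6))] = (-18750*s**8 - 17000*s**7 - 196650*s**6 - 163620*s**5 - 401220*s**4 - 127440*s**3 - 174960*s**2 + 43200*s)/(243*s**4 + 2916*s**2 + 8748), which equals f(s).
F(0) = 80/27; F(-1) = 25600/1701.
Integral = F(0) - F(-1) = -20560/1701.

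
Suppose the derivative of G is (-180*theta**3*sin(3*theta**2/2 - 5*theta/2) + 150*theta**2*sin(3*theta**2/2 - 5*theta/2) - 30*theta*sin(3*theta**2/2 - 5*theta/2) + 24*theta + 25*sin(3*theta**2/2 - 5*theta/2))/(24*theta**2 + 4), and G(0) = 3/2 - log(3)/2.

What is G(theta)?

Since d/dtheta undoes antidifferentiation here, G(theta) must give back the stated G'(theta).
A general antiderivative is log(2*theta**2 + 1/3)/2 + 5*cos(3*theta**2/2 - 5*theta/2)/2 + C.
The condition gives C = 3/2 - log(3)/2 - (5/2 - log(3)/2) = -1.
So G(theta) = log(2*theta**2 + 1/3)/2 + 5*cos(3*theta**2/2 - 5*theta/2)/2 - 1.
Check: d/dtheta[log(2*theta**2 + 1/3)/2 + 5*cos(3*theta**2/2 - 5*theta/2)/2 - 1] = (-180*theta**3*sin(3*theta**2/2 - 5*theta/2) + 150*theta**2*sin(3*theta**2/2 - 5*theta/2) - 30*theta*sin(3*theta**2/2 - 5*theta/2) + 24*theta + 25*sin(3*theta**2/2 - 5*theta/2))/(24*theta**2 + 4) = G'(theta).

G(theta) = log(2*theta**2 + 1/3)/2 + 5*cos(3*theta**2/2 - 5*theta/2)/2 - 1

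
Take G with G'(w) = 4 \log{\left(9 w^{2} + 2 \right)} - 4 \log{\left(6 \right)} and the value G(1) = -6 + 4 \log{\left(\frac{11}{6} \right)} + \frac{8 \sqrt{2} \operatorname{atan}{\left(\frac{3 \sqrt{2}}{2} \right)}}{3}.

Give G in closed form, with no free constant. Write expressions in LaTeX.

Whatever form G(w) takes, its d/dw must return the stated G'(w).
A general antiderivative is 4 w \log{\left(\frac{3 w^{2}}{2} + \frac{1}{3} \right)} - 8 w + \frac{8 \sqrt{2} \operatorname{atan}{\left(\frac{3 \sqrt{2} w}{2} \right)}}{3} + C.
The condition gives C = -6 + 4 \log{\left(\frac{11}{6} \right)} + \frac{8 \sqrt{2} \operatorname{atan}{\left(\frac{3 \sqrt{2}}{2} \right)}}{3} - (-8 + 4 \log{\left(\frac{11}{6} \right)} + \frac{8 \sqrt{2} \operatorname{atan}{\left(\frac{3 \sqrt{2}}{2} \right)}}{3}) = 2.
So G(w) = 4 w \log{\left(\frac{3 w^{2}}{2} + \frac{1}{3} \right)} - 8 w + \frac{8 \sqrt{2} \operatorname{atan}{\left(\frac{3 \sqrt{2} w}{2} \right)}}{3} + 2.
Check: d/dw[4 w \log{\left(\frac{3 w^{2}}{2} + \frac{1}{3} \right)} - 8 w + \frac{8 \sqrt{2} \operatorname{atan}{\left(\frac{3 \sqrt{2} w}{2} \right)}}{3} + 2] = 4 \log{\left(9 w^{2} + 2 \right)} - 4 \log{\left(6 \right)} = G'(w).

G(w) = 4 w \log{\left(\frac{3 w^{2}}{2} + \frac{1}{3} \right)} - 8 w + \frac{8 \sqrt{2} \operatorname{atan}{\left(\frac{3 \sqrt{2} w}{2} \right)}}{3} + 2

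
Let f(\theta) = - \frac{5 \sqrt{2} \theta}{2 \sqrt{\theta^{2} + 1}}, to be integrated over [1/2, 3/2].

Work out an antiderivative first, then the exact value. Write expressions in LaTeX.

Antiderivative: F(\theta) = - \frac{5 \sqrt{2} \sqrt{\theta^{2} + 1}}{2}; value = - \frac{5 \sqrt{26}}{4} + \frac{5 \sqrt{10}}{4}

The substitution u = 2 \theta^{2} + 2 works: f is exactly (dF/du)*(du/d\theta) for that inner function.
F(\theta) = - \frac{5 \sqrt{2} \sqrt{\theta^{2} + 1}}{2} is an antiderivative of f.
Check: d/d\theta[- \frac{5 \sqrt{2} \sqrt{\theta^{2} + 1}}{2}] = - \frac{5 \sqrt{2} \theta}{2 \sqrt{\theta^{2} + 1}} = f(\theta).
F(3/2) = - \frac{5 \sqrt{26}}{4}; F(1/2) = - \frac{5 \sqrt{10}}{4}.
Integral = F(3/2) - F(1/2) = - \frac{5 \sqrt{26}}{4} + \frac{5 \sqrt{10}}{4}.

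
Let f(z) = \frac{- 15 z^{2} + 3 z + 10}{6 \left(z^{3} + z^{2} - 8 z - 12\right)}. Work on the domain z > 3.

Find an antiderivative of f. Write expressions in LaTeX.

An antiderivative is F(z) = \frac{- 116 z \log{\left(z - 3 \right)} - 259 z \log{\left(z + 2 \right)} - 232 \log{\left(z - 3 \right)} - 518 \log{\left(z + 2 \right)} - 280}{150 z + 300}.

Factor the denominator (6 \left(z - 3\right) \left(z + 2\right)^{2}) and decompose: f = - \frac{259}{150 \left(z + 2\right)} + \frac{28}{15 \left(z + 2\right)^{2}} - \frac{58}{75 \left(z - 3\right)}; each piece integrates to a log, atan, or power term.
Check: d/dz[\frac{- 116 z \log{\left(z - 3 \right)} - 259 z \log{\left(z + 2 \right)} - 232 \log{\left(z - 3 \right)} - 518 \log{\left(z + 2 \right)} - 280}{150 z + 300}] = \frac{- 15 z^{2} + 3 z + 10}{6 z^{3} + 6 z^{2} - 48 z - 72}, which equals f(z).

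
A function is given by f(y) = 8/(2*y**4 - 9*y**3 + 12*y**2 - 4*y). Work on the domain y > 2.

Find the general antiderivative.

Factor the denominator (y*(y - 2)**2*(2*y - 1)) and decompose: f = 64/(9*(2*y - 1)) - 14/(9*(y - 2)) + 4/(3*(y - 2)**2) - 2/y; each piece integrates to a log, atan, or power term.
Check: d/dy[2*(-9*(y - 2)*log(y) - 7*(y - 2)*log(y - 2) + 16*(y - 2)*log(y - 1/2) - 6)/(9*(y - 2))] = 8/(2*y**4 - 9*y**3 + 12*y**2 - 4*y) = f(y).

F(y) = 2*(-9*(y - 2)*log(y) - 7*(y - 2)*log(y - 2) + 16*(y - 2)*log(y - 1/2) - 6)/(9*(y - 2)) + C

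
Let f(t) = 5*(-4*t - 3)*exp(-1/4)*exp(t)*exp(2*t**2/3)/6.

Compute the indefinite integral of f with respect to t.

f matches the chain-rule pattern g'(h)*h' with inner function h(t) = 2*t**2/3 + t - 1/4; substituting u = h(t) collapses the integral.
Check: d/dt[-5*exp(-1/4)*exp(t)*exp(2*t**2/3)/2] = (-20*t*exp(t)*exp(2*t**2/3) - 15*exp(t)*exp(2*t**2/3))*exp(-1/4)/6, which equals f(t).

F(t) = -5*exp(-1/4)*exp(t)*exp(2*t**2/3)/2 + C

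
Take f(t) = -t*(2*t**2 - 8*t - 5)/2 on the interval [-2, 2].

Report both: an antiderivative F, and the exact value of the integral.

For F(t) to be correct the identity F'(t) - f(t) = 0 must hold.
F(t) = -t**4/4 + 4*t**3/3 + 5*t**2/4 is an antiderivative of f.
Check: d/dt[-t**4/4 + 4*t**3/3 + 5*t**2/4] = -t**3 + 4*t**2 + 5*t/2, which equals f(t).
F(2) = 35/3; F(-2) = -29/3.
Integral = F(2) - F(-2) = 64/3.

Antiderivative: F(t) = -t**4/4 + 4*t**3/3 + 5*t**2/4; value = 64/3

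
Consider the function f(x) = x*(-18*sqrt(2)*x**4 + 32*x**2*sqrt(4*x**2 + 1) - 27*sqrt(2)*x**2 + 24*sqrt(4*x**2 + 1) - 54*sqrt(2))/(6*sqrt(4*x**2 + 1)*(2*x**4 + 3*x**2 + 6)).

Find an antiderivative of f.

Differentiate the proposed F(x) back; it has to land on f(x) exactly.
Check: d/dx[(-9*sqrt(2)*sqrt(4*x**2 + 1) + 16*log(x**4 + 3*x**2/2 + 3))/24] = (-18*sqrt(2)*x**5 + 32*x**3*sqrt(4*x**2 + 1) - 27*sqrt(2)*x**3 + 24*x*sqrt(4*x**2 + 1) - 54*sqrt(2)*x)/(12*x**4*sqrt(4*x**2 + 1) + 18*x**2*sqrt(4*x**2 + 1) + 36*sqrt(4*x**2 + 1)), which equals f(x).

An antiderivative is F(x) = (-9*sqrt(2)*sqrt(4*x**2 + 1) + 16*log(x**4 + 3*x**2/2 + 3))/24.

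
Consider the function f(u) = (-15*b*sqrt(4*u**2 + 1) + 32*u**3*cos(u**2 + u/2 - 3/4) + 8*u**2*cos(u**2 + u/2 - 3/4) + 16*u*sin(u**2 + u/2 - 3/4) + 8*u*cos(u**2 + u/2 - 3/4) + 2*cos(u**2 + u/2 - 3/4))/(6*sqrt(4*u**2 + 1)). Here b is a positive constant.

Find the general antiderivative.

For F(u) to be correct the identity F'(u) - f(u) = 0 must hold.
Check: d/du[-5*b*u/2 + 2*sqrt(4*u**2 + 1)*sin(u**2 + u/2 - 3/4)/3] = (-15*b*sqrt(4*u**2 + 1) + 32*u**3*cos(u**2 + u/2 - 3/4) + 8*u**2*cos(u**2 + u/2 - 3/4) + 16*u*sin(u**2 + u/2 - 3/4) + 8*u*cos(u**2 + u/2 - 3/4) + 2*cos(u**2 + u/2 - 3/4))/(6*sqrt(4*u**2 + 1)) = f(u).

F(u) = -5*b*u/2 + 2*sqrt(4*u**2 + 1)*sin(u**2 + u/2 - 3/4)/3 + C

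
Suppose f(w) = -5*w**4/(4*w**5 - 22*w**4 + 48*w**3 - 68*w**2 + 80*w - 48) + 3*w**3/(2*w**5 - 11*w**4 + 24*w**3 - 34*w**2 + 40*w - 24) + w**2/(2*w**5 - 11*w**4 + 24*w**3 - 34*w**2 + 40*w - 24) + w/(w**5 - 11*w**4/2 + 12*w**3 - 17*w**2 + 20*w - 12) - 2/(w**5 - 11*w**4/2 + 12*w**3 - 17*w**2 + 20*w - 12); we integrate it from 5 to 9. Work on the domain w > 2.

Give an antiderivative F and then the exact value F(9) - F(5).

Antiderivative: F(w) = (-68*(w - 2)*log(w - 2) - 41*(w - 2)*log(w - 3/2) + 12*(w - 2)*log(w**2 + 2) - 16*sqrt(2)*(w - 2)*atan(sqrt(2)*w/2) + 136)/(68*(w - 2)); value = -log(7) - 41*log(15/2)/68 - 3*log(27)/17 - 4*sqrt(2)*atan(9*sqrt(2)/2)/17 - 8/21 + 4*sqrt(2)*atan(5*sqrt(2)/2)/17 + 41*log(7/2)/68 + 3*log(83)/17 + log(3)

Factor the denominator (2*(w - 2)**2*(2*w - 3)*(w**2 + 2)) and decompose: f = 2*(3*w - 4)/(17*(w**2 + 2)) - 41/(34*(2*w - 3)) - 1/(w - 2) - 2/(w - 2)**2; each piece integrates to a log, atan, or power term.
F(w) = (-68*(w - 2)*log(w - 2) - 41*(w - 2)*log(w - 3/2) + 12*(w - 2)*log(w**2 + 2) - 16*sqrt(2)*(w - 2)*atan(sqrt(2)*w/2) + 136)/(68*(w - 2)) is an antiderivative of f.
Check: d/dw[(-68*(w - 2)*log(w - 2) - 41*(w - 2)*log(w - 3/2) + 12*(w - 2)*log(w**2 + 2) - 16*sqrt(2)*(w - 2)*atan(sqrt(2)*w/2) + 136)/(68*(w - 2))] = (-5*w**4 + 6*w**3 + 2*w**2 + 4*w - 8)/(4*w**5 - 22*w**4 + 48*w**3 - 68*w**2 + 80*w - 48), which equals f(w).
F(9) = -log(7) - 41*log(15/2)/68 - 4*sqrt(2)*atan(9*sqrt(2)/2)/17 + 2/7 + 3*log(83)/17; F(5) = -log(3) - 41*log(7/2)/68 - 4*sqrt(2)*atan(5*sqrt(2)/2)/17 + 3*log(27)/17 + 2/3.
Integral = F(9) - F(5) = -log(7) - 41*log(15/2)/68 - 3*log(27)/17 - 4*sqrt(2)*atan(9*sqrt(2)/2)/17 - 8/21 + 4*sqrt(2)*atan(5*sqrt(2)/2)/17 + 41*log(7/2)/68 + 3*log(83)/17 + log(3).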